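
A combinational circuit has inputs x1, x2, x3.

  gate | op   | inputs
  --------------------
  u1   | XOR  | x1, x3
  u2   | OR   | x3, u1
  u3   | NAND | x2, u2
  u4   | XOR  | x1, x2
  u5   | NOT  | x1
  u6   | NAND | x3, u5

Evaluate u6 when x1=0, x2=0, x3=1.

u5 = NOT 0 = 1
u6 = 1 NAND 1 = 0

0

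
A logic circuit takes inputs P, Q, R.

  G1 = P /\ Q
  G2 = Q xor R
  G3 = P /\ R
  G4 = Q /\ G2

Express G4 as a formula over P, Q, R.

G2 = Q xor R
G4 = Q /\ G2 = Q /\ (Q xor R)

Q /\ (Q xor R)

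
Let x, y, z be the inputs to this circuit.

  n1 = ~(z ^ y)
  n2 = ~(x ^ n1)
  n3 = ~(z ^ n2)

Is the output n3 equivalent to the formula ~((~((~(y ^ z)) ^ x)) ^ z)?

n1 = ~(z ^ y)
n2 = ~(x ^ n1) = ~(x ^ (~(z ^ y)))
n3 = ~(z ^ n2) = ~(z ^ (~(x ^ (~(z ^ y)))))
At x=0, y=1, z=0: circuit gives 0, formula gives 0.
At x=0, y=0, z=0: circuit gives 1, formula gives 1.
Agrees on all 8 inputs.

Yes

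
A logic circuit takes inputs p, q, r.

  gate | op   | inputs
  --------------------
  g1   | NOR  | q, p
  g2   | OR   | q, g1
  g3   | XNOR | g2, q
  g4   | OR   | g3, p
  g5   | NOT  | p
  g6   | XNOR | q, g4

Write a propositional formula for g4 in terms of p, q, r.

((q OR (q NOR p)) XNOR q) OR p

g1 = q NOR p
g2 = q OR g1 = q OR (q NOR p)
g3 = g2 XNOR q = (q OR (q NOR p)) XNOR q
g4 = g3 OR p = ((q OR (q NOR p)) XNOR q) OR p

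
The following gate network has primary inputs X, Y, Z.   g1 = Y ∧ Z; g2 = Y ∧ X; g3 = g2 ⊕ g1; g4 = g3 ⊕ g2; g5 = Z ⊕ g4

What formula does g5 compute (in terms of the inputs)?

Z ⊕ (((Y ∧ X) ⊕ (Y ∧ Z)) ⊕ (Y ∧ X))

g1 = Y ∧ Z
g2 = Y ∧ X
g3 = g2 ⊕ g1 = (Y ∧ X) ⊕ (Y ∧ Z)
g4 = g3 ⊕ g2 = ((Y ∧ X) ⊕ (Y ∧ Z)) ⊕ (Y ∧ X)
g5 = Z ⊕ g4 = Z ⊕ (((Y ∧ X) ⊕ (Y ∧ Z)) ⊕ (Y ∧ X))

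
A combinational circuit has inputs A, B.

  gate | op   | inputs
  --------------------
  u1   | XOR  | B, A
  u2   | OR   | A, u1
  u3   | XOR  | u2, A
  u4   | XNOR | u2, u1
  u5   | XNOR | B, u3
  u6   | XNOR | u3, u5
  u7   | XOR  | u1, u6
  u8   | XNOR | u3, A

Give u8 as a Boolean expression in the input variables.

u1 = B XOR A
u2 = A OR u1 = A OR (B XOR A)
u3 = u2 XOR A = (A OR (B XOR A)) XOR A
u8 = u3 XNOR A = ((A OR (B XOR A)) XOR A) XNOR A

((A OR (B XOR A)) XOR A) XNOR A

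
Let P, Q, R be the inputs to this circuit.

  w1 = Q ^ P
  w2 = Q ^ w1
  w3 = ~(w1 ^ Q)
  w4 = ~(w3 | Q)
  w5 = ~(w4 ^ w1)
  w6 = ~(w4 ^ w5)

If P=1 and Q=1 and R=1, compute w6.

w1 = 1 ^ 1 = 0
w3 = ~(0 ^ 1) = 0
w4 = ~(0 | 1) = 0
w5 = ~(0 ^ 0) = 1
w6 = ~(0 ^ 1) = 0

0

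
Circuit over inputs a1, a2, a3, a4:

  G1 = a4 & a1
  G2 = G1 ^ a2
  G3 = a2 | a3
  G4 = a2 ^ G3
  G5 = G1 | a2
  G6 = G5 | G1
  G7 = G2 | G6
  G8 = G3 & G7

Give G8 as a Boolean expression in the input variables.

G1 = a4 & a1
G2 = G1 ^ a2 = (a4 & a1) ^ a2
G3 = a2 | a3
G5 = G1 | a2 = (a4 & a1) | a2
G6 = G5 | G1 = ((a4 & a1) | a2) | (a4 & a1)
G7 = G2 | G6 = ((a4 & a1) ^ a2) | (((a4 & a1) | a2) | (a4 & a1))
G8 = G3 & G7 = (a2 | a3) & (((a4 & a1) ^ a2) | (((a4 & a1) | a2) | (a4 & a1)))

(a2 | a3) & (((a4 & a1) ^ a2) | (((a4 & a1) | a2) | (a4 & a1)))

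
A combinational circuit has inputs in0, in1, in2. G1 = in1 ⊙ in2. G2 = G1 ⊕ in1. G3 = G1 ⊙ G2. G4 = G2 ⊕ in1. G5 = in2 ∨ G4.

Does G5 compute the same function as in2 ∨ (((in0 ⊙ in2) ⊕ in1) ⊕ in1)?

No

G1 = in1 ⊙ in2
G2 = G1 ⊕ in1 = (in1 ⊙ in2) ⊕ in1
G4 = G2 ⊕ in1 = ((in1 ⊙ in2) ⊕ in1) ⊕ in1
G5 = in2 ∨ G4 = in2 ∨ (((in1 ⊙ in2) ⊕ in1) ⊕ in1)
At in0=0, in1=1, in2=0: circuit gives 0, formula gives 1.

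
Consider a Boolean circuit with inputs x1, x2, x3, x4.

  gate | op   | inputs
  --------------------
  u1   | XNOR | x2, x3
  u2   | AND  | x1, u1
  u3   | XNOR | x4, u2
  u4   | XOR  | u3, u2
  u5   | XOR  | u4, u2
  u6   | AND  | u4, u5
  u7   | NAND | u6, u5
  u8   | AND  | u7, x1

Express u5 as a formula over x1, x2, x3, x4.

((x4 XNOR (x1 AND (x2 XNOR x3))) XOR (x1 AND (x2 XNOR x3))) XOR (x1 AND (x2 XNOR x3))

u1 = x2 XNOR x3
u2 = x1 AND u1 = x1 AND (x2 XNOR x3)
u3 = x4 XNOR u2 = x4 XNOR (x1 AND (x2 XNOR x3))
u4 = u3 XOR u2 = (x4 XNOR (x1 AND (x2 XNOR x3))) XOR (x1 AND (x2 XNOR x3))
u5 = u4 XOR u2 = ((x4 XNOR (x1 AND (x2 XNOR x3))) XOR (x1 AND (x2 XNOR x3))) XOR (x1 AND (x2 XNOR x3))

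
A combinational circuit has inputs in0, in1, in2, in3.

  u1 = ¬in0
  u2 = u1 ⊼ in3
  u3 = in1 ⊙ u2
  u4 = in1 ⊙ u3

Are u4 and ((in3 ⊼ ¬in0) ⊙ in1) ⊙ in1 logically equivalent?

u1 = ¬in0
u2 = u1 ⊼ in3 = ¬in0 ⊼ in3
u3 = in1 ⊙ u2 = in1 ⊙ (¬in0 ⊼ in3)
u4 = in1 ⊙ u3 = in1 ⊙ (in1 ⊙ (¬in0 ⊼ in3))
At in0=0, in1=0, in2=0, in3=1: circuit gives 0, formula gives 0.
At in0=0, in1=0, in2=0, in3=0: circuit gives 1, formula gives 1.
Agrees on all 16 inputs.

Yes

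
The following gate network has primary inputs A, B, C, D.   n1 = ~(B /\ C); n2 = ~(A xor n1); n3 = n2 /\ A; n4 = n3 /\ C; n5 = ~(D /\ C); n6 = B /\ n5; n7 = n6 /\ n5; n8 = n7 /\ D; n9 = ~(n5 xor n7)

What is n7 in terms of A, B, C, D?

(B /\ (~(D /\ C))) /\ (~(D /\ C))

n5 = ~(D /\ C)
n6 = B /\ n5 = B /\ (~(D /\ C))
n7 = n6 /\ n5 = (B /\ (~(D /\ C))) /\ (~(D /\ C))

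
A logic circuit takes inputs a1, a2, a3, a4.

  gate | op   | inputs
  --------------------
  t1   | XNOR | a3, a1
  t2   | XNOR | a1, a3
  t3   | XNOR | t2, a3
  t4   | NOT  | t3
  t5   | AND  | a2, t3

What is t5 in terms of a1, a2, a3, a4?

t2 = a1 XNOR a3
t3 = t2 XNOR a3 = (a1 XNOR a3) XNOR a3
t5 = a2 AND t3 = a2 AND ((a1 XNOR a3) XNOR a3)

a2 AND ((a1 XNOR a3) XNOR a3)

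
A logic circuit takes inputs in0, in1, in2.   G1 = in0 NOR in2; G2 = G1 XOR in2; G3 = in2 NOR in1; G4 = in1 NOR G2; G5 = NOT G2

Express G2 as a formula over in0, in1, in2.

G1 = in0 NOR in2
G2 = G1 XOR in2 = (in0 NOR in2) XOR in2

(in0 NOR in2) XOR in2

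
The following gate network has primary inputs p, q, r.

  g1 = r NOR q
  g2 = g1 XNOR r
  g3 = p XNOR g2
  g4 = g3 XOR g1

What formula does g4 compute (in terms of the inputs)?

(p XNOR ((r NOR q) XNOR r)) XOR (r NOR q)

g1 = r NOR q
g2 = g1 XNOR r = (r NOR q) XNOR r
g3 = p XNOR g2 = p XNOR ((r NOR q) XNOR r)
g4 = g3 XOR g1 = (p XNOR ((r NOR q) XNOR r)) XOR (r NOR q)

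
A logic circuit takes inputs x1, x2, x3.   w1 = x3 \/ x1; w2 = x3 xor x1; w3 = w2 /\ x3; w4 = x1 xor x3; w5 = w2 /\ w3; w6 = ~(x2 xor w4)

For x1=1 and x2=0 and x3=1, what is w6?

1

w4 = 1 xor 1 = 0
w6 = ~(0 xor 0) = 1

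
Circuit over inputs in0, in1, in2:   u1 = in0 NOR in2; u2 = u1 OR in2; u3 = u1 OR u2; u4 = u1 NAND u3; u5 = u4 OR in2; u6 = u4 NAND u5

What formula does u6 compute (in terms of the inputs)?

u1 = in0 NOR in2
u2 = u1 OR in2 = (in0 NOR in2) OR in2
u3 = u1 OR u2 = (in0 NOR in2) OR ((in0 NOR in2) OR in2)
u4 = u1 NAND u3 = (in0 NOR in2) NAND ((in0 NOR in2) OR ((in0 NOR in2) OR in2))
u5 = u4 OR in2 = ((in0 NOR in2) NAND ((in0 NOR in2) OR ((in0 NOR in2) OR in2))) OR in2
u6 = u4 NAND u5 = ((in0 NOR in2) NAND ((in0 NOR in2) OR ((in0 NOR in2) OR in2))) NAND (((in0 NOR in2) NAND ((in0 NOR in2) OR ((in0 NOR in2) OR in2))) OR in2)

((in0 NOR in2) NAND ((in0 NOR in2) OR ((in0 NOR in2) OR in2))) NAND (((in0 NOR in2) NAND ((in0 NOR in2) OR ((in0 NOR in2) OR in2))) OR in2)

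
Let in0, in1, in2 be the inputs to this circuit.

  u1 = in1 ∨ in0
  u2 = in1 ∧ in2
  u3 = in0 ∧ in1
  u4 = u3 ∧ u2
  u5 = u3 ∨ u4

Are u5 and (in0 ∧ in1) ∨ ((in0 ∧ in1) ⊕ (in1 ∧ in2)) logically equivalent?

u2 = in1 ∧ in2
u3 = in0 ∧ in1
u4 = u3 ∧ u2 = (in0 ∧ in1) ∧ (in1 ∧ in2)
u5 = u3 ∨ u4 = (in0 ∧ in1) ∨ ((in0 ∧ in1) ∧ (in1 ∧ in2))
At in0=0, in1=1, in2=1: circuit gives 0, formula gives 1.

No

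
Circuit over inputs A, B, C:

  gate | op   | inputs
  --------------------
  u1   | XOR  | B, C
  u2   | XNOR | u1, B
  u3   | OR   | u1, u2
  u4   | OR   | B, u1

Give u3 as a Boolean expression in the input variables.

u1 = B XOR C
u2 = u1 XNOR B = (B XOR C) XNOR B
u3 = u1 OR u2 = (B XOR C) OR ((B XOR C) XNOR B)

(B XOR C) OR ((B XOR C) XNOR B)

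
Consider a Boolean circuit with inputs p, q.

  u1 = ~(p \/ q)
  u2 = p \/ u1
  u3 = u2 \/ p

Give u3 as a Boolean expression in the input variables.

(p \/ (~(p \/ q))) \/ p

u1 = ~(p \/ q)
u2 = p \/ u1 = p \/ (~(p \/ q))
u3 = u2 \/ p = (p \/ (~(p \/ q))) \/ p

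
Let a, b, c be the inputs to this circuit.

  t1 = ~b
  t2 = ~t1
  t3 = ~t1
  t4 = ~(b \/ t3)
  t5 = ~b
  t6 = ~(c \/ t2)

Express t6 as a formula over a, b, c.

~(c \/ ~~b)

t1 = ~b
t2 = ~t1 = ~~b
t6 = ~(c \/ t2) = ~(c \/ ~~b)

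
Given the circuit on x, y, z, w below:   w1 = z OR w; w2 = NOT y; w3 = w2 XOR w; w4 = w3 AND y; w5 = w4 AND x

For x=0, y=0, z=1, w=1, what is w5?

w2 = NOT 0 = 1
w3 = 1 XOR 1 = 0
w4 = 0 AND 0 = 0
w5 = 0 AND 0 = 0

0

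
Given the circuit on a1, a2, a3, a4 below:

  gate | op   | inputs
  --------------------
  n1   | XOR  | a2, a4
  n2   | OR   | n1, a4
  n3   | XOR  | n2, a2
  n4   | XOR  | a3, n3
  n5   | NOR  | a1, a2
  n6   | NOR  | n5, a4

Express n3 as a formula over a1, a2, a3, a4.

n1 = a2 XOR a4
n2 = n1 OR a4 = (a2 XOR a4) OR a4
n3 = n2 XOR a2 = ((a2 XOR a4) OR a4) XOR a2

((a2 XOR a4) OR a4) XOR a2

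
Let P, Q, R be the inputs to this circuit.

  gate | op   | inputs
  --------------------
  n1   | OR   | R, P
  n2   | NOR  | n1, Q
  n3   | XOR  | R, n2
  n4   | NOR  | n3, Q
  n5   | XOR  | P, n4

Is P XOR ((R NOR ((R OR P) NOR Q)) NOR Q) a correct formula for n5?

n1 = R OR P
n2 = n1 NOR Q = (R OR P) NOR Q
n3 = R XOR n2 = R XOR ((R OR P) NOR Q)
n4 = n3 NOR Q = (R XOR ((R OR P) NOR Q)) NOR Q
n5 = P XOR n4 = P XOR ((R XOR ((R OR P) NOR Q)) NOR Q)
At P=0, Q=0, R=0: circuit gives 0, formula gives 1.

No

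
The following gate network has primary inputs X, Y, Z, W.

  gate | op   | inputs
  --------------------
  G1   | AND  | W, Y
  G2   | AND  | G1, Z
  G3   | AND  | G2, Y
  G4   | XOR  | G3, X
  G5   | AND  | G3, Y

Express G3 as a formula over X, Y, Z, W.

((W AND Y) AND Z) AND Y

G1 = W AND Y
G2 = G1 AND Z = (W AND Y) AND Z
G3 = G2 AND Y = ((W AND Y) AND Z) AND Y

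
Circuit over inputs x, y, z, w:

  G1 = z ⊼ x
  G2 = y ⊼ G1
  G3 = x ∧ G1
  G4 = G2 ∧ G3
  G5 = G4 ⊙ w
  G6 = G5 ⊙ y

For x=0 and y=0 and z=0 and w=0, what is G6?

G1 = 0 ⊼ 0 = 1
G2 = 0 ⊼ 1 = 1
G3 = 0 ∧ 1 = 0
G4 = 1 ∧ 0 = 0
G5 = 0 ⊙ 0 = 1
G6 = 1 ⊙ 0 = 0

0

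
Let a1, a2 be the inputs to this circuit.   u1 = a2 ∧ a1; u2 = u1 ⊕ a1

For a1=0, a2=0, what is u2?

0

u1 = 0 ∧ 0 = 0
u2 = 0 ⊕ 0 = 0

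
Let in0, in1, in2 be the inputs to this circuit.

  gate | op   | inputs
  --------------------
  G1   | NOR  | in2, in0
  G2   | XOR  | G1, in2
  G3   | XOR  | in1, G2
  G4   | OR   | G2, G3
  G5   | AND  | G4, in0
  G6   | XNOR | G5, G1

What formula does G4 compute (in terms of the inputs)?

((in2 NOR in0) XOR in2) OR (in1 XOR ((in2 NOR in0) XOR in2))

G1 = in2 NOR in0
G2 = G1 XOR in2 = (in2 NOR in0) XOR in2
G3 = in1 XOR G2 = in1 XOR ((in2 NOR in0) XOR in2)
G4 = G2 OR G3 = ((in2 NOR in0) XOR in2) OR (in1 XOR ((in2 NOR in0) XOR in2))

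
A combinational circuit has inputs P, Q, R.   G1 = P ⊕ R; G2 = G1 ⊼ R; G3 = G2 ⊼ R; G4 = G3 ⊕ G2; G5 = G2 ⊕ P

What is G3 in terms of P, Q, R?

G1 = P ⊕ R
G2 = G1 ⊼ R = (P ⊕ R) ⊼ R
G3 = G2 ⊼ R = ((P ⊕ R) ⊼ R) ⊼ R

((P ⊕ R) ⊼ R) ⊼ R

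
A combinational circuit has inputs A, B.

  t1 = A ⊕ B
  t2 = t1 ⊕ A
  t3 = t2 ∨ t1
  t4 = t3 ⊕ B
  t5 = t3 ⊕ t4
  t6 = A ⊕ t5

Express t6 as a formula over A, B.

t1 = A ⊕ B
t2 = t1 ⊕ A = (A ⊕ B) ⊕ A
t3 = t2 ∨ t1 = ((A ⊕ B) ⊕ A) ∨ (A ⊕ B)
t4 = t3 ⊕ B = (((A ⊕ B) ⊕ A) ∨ (A ⊕ B)) ⊕ B
t5 = t3 ⊕ t4 = (((A ⊕ B) ⊕ A) ∨ (A ⊕ B)) ⊕ ((((A ⊕ B) ⊕ A) ∨ (A ⊕ B)) ⊕ B)
t6 = A ⊕ t5 = A ⊕ ((((A ⊕ B) ⊕ A) ∨ (A ⊕ B)) ⊕ ((((A ⊕ B) ⊕ A) ∨ (A ⊕ B)) ⊕ B))

A ⊕ ((((A ⊕ B) ⊕ A) ∨ (A ⊕ B)) ⊕ ((((A ⊕ B) ⊕ A) ∨ (A ⊕ B)) ⊕ B))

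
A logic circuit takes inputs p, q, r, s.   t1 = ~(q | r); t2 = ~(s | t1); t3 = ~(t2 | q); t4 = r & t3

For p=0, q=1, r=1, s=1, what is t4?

t1 = ~(1 | 1) = 0
t2 = ~(1 | 0) = 0
t3 = ~(0 | 1) = 0
t4 = 1 & 0 = 0

0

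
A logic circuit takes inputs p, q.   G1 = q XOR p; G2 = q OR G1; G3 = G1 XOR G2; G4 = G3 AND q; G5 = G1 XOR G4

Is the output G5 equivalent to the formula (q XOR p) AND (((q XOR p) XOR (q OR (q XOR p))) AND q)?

G1 = q XOR p
G2 = q OR G1 = q OR (q XOR p)
G3 = G1 XOR G2 = (q XOR p) XOR (q OR (q XOR p))
G4 = G3 AND q = ((q XOR p) XOR (q OR (q XOR p))) AND q
G5 = G1 XOR G4 = (q XOR p) XOR (((q XOR p) XOR (q OR (q XOR p))) AND q)
At p=0, q=1: circuit gives 1, formula gives 0.

No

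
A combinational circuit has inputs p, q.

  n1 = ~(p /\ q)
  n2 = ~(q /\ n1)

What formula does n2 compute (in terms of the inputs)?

~(q /\ (~(p /\ q)))

n1 = ~(p /\ q)
n2 = ~(q /\ n1) = ~(q /\ (~(p /\ q)))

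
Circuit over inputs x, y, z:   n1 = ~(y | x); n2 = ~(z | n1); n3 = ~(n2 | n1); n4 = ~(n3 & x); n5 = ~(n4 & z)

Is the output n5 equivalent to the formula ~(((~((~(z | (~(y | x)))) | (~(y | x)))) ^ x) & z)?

No

n1 = ~(y | x)
n2 = ~(z | n1) = ~(z | (~(y | x)))
n3 = ~(n2 | n1) = ~((~(z | (~(y | x)))) | (~(y | x)))
n4 = ~(n3 & x) = ~((~((~(z | (~(y | x)))) | (~(y | x)))) & x)
n5 = ~(n4 & z) = ~((~((~((~(z | (~(y | x)))) | (~(y | x)))) & x)) & z)
At x=0, y=0, z=1: circuit gives 0, formula gives 1.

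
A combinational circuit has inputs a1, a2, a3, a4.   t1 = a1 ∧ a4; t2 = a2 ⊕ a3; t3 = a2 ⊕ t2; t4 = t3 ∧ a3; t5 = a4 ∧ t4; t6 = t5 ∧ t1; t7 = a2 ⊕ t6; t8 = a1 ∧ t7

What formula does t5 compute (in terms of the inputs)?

t2 = a2 ⊕ a3
t3 = a2 ⊕ t2 = a2 ⊕ (a2 ⊕ a3)
t4 = t3 ∧ a3 = (a2 ⊕ (a2 ⊕ a3)) ∧ a3
t5 = a4 ∧ t4 = a4 ∧ ((a2 ⊕ (a2 ⊕ a3)) ∧ a3)

a4 ∧ ((a2 ⊕ (a2 ⊕ a3)) ∧ a3)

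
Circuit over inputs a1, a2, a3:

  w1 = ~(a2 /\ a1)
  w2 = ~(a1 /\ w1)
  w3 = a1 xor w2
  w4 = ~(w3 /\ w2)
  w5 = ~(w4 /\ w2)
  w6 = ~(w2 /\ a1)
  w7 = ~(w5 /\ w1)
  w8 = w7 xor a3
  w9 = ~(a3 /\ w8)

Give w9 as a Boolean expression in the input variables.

w1 = ~(a2 /\ a1)
w2 = ~(a1 /\ w1) = ~(a1 /\ (~(a2 /\ a1)))
w3 = a1 xor w2 = a1 xor (~(a1 /\ (~(a2 /\ a1))))
w4 = ~(w3 /\ w2) = ~((a1 xor (~(a1 /\ (~(a2 /\ a1))))) /\ (~(a1 /\ (~(a2 /\ a1)))))
w5 = ~(w4 /\ w2) = ~((~((a1 xor (~(a1 /\ (~(a2 /\ a1))))) /\ (~(a1 /\ (~(a2 /\ a1)))))) /\ (~(a1 /\ (~(a2 /\ a1)))))
w7 = ~(w5 /\ w1) = ~((~((~((a1 xor (~(a1 /\ (~(a2 /\ a1))))) /\ (~(a1 /\ (~(a2 /\ a1)))))) /\ (~(a1 /\ (~(a2 /\ a1)))))) /\ (~(a2 /\ a1)))
w8 = w7 xor a3 = (~((~((~((a1 xor (~(a1 /\ (~(a2 /\ a1))))) /\ (~(a1 /\ (~(a2 /\ a1)))))) /\ (~(a1 /\ (~(a2 /\ a1)))))) /\ (~(a2 /\ a1)))) xor a3
w9 = ~(a3 /\ w8) = ~(a3 /\ ((~((~((~((a1 xor (~(a1 /\ (~(a2 /\ a1))))) /\ (~(a1 /\ (~(a2 /\ a1)))))) /\ (~(a1 /\ (~(a2 /\ a1)))))) /\ (~(a2 /\ a1)))) xor a3))

~(a3 /\ ((~((~((~((a1 xor (~(a1 /\ (~(a2 /\ a1))))) /\ (~(a1 /\ (~(a2 /\ a1)))))) /\ (~(a1 /\ (~(a2 /\ a1)))))) /\ (~(a2 /\ a1)))) xor a3))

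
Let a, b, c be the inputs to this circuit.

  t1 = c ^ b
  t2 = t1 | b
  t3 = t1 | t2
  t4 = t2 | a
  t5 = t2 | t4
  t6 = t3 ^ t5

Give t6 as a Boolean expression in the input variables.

((c ^ b) | ((c ^ b) | b)) ^ (((c ^ b) | b) | (((c ^ b) | b) | a))

t1 = c ^ b
t2 = t1 | b = (c ^ b) | b
t3 = t1 | t2 = (c ^ b) | ((c ^ b) | b)
t4 = t2 | a = ((c ^ b) | b) | a
t5 = t2 | t4 = ((c ^ b) | b) | (((c ^ b) | b) | a)
t6 = t3 ^ t5 = ((c ^ b) | ((c ^ b) | b)) ^ (((c ^ b) | b) | (((c ^ b) | b) | a))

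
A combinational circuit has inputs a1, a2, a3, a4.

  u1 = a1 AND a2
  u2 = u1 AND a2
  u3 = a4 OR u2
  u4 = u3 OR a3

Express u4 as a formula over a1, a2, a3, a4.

u1 = a1 AND a2
u2 = u1 AND a2 = (a1 AND a2) AND a2
u3 = a4 OR u2 = a4 OR ((a1 AND a2) AND a2)
u4 = u3 OR a3 = (a4 OR ((a1 AND a2) AND a2)) OR a3

(a4 OR ((a1 AND a2) AND a2)) OR a3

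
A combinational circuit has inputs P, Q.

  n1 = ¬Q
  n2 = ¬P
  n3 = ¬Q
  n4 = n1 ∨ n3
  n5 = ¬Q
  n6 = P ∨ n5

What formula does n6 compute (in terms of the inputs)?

P ∨ ¬Q

n5 = ¬Q
n6 = P ∨ n5 = P ∨ ¬Q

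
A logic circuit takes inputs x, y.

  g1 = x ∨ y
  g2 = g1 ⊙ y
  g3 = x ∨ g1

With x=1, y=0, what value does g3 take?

g1 = 1 ∨ 0 = 1
g3 = 1 ∨ 1 = 1

1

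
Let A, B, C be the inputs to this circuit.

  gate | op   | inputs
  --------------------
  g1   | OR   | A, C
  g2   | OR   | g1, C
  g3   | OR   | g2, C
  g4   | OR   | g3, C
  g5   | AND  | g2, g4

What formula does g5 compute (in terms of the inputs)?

((A OR C) OR C) AND ((((A OR C) OR C) OR C) OR C)

g1 = A OR C
g2 = g1 OR C = (A OR C) OR C
g3 = g2 OR C = ((A OR C) OR C) OR C
g4 = g3 OR C = (((A OR C) OR C) OR C) OR C
g5 = g2 AND g4 = ((A OR C) OR C) AND ((((A OR C) OR C) OR C) OR C)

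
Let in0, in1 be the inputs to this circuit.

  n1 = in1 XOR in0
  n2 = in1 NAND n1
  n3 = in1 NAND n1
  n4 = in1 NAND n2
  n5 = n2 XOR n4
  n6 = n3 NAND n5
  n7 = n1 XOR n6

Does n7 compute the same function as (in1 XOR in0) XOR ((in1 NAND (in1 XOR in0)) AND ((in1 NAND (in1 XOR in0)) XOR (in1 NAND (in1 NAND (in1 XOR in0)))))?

No

n1 = in1 XOR in0
n2 = in1 NAND n1 = in1 NAND (in1 XOR in0)
n3 = in1 NAND n1 = in1 NAND (in1 XOR in0)
n4 = in1 NAND n2 = in1 NAND (in1 NAND (in1 XOR in0))
n5 = n2 XOR n4 = (in1 NAND (in1 XOR in0)) XOR (in1 NAND (in1 NAND (in1 XOR in0)))
n6 = n3 NAND n5 = (in1 NAND (in1 XOR in0)) NAND ((in1 NAND (in1 XOR in0)) XOR (in1 NAND (in1 NAND (in1 XOR in0))))
n7 = n1 XOR n6 = (in1 XOR in0) XOR ((in1 NAND (in1 XOR in0)) NAND ((in1 NAND (in1 XOR in0)) XOR (in1 NAND (in1 NAND (in1 XOR in0)))))
At in0=0, in1=0: circuit gives 1, formula gives 0.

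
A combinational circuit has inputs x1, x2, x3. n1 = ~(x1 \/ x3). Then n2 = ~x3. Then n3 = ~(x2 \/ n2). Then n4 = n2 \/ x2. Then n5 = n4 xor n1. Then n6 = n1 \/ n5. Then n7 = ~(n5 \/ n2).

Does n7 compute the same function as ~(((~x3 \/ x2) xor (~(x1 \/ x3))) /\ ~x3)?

n1 = ~(x1 \/ x3)
n2 = ~x3
n4 = n2 \/ x2 = ~x3 \/ x2
n5 = n4 xor n1 = (~x3 \/ x2) xor (~(x1 \/ x3))
n7 = ~(n5 \/ n2) = ~(((~x3 \/ x2) xor (~(x1 \/ x3))) \/ ~x3)
At x1=0, x2=0, x3=0: circuit gives 0, formula gives 1.

No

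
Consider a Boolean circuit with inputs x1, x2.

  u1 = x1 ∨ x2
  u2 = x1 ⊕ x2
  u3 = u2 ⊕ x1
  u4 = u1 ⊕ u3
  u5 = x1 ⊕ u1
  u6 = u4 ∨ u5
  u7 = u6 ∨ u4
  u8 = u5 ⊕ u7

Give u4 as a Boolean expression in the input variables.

u1 = x1 ∨ x2
u2 = x1 ⊕ x2
u3 = u2 ⊕ x1 = (x1 ⊕ x2) ⊕ x1
u4 = u1 ⊕ u3 = (x1 ∨ x2) ⊕ ((x1 ⊕ x2) ⊕ x1)

(x1 ∨ x2) ⊕ ((x1 ⊕ x2) ⊕ x1)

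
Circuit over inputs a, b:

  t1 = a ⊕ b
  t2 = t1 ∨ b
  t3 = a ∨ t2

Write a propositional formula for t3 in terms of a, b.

a ∨ ((a ⊕ b) ∨ b)

t1 = a ⊕ b
t2 = t1 ∨ b = (a ⊕ b) ∨ b
t3 = a ∨ t2 = a ∨ ((a ⊕ b) ∨ b)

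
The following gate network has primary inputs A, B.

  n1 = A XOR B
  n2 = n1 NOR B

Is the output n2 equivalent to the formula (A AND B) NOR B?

No

n1 = A XOR B
n2 = n1 NOR B = (A XOR B) NOR B
At A=1, B=0: circuit gives 0, formula gives 1.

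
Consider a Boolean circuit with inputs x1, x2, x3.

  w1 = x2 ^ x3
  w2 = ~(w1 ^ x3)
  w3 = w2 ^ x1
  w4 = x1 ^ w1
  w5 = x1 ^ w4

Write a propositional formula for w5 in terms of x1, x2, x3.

x1 ^ (x1 ^ (x2 ^ x3))

w1 = x2 ^ x3
w4 = x1 ^ w1 = x1 ^ (x2 ^ x3)
w5 = x1 ^ w4 = x1 ^ (x1 ^ (x2 ^ x3))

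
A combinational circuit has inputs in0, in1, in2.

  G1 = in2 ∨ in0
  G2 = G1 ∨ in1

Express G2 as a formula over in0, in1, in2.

(in2 ∨ in0) ∨ in1

G1 = in2 ∨ in0
G2 = G1 ∨ in1 = (in2 ∨ in0) ∨ in1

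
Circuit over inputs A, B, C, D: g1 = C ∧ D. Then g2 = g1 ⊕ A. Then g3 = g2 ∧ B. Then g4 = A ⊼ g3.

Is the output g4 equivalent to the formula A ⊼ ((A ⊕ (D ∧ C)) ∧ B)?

g1 = C ∧ D
g2 = g1 ⊕ A = (C ∧ D) ⊕ A
g3 = g2 ∧ B = ((C ∧ D) ⊕ A) ∧ B
g4 = A ⊼ g3 = A ⊼ (((C ∧ D) ⊕ A) ∧ B)
At A=1, B=1, C=0, D=0: circuit gives 0, formula gives 0.
At A=0, B=0, C=0, D=0: circuit gives 1, formula gives 1.
Agrees on all 16 inputs.

Yes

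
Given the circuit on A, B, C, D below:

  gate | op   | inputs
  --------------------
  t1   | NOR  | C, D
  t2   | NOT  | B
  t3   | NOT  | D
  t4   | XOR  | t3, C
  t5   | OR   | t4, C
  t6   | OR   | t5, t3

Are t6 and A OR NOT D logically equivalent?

t3 = NOT D
t4 = t3 XOR C = NOT D XOR C
t5 = t4 OR C = (NOT D XOR C) OR C
t6 = t5 OR t3 = ((NOT D XOR C) OR C) OR NOT D
At A=0, B=0, C=1, D=1: circuit gives 1, formula gives 0.

No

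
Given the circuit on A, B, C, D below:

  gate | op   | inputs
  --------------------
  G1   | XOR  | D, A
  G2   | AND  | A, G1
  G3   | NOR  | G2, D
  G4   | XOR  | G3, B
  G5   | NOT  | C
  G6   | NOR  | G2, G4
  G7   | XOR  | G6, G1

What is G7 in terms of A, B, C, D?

((A AND (D XOR A)) NOR (((A AND (D XOR A)) NOR D) XOR B)) XOR (D XOR A)

G1 = D XOR A
G2 = A AND G1 = A AND (D XOR A)
G3 = G2 NOR D = (A AND (D XOR A)) NOR D
G4 = G3 XOR B = ((A AND (D XOR A)) NOR D) XOR B
G6 = G2 NOR G4 = (A AND (D XOR A)) NOR (((A AND (D XOR A)) NOR D) XOR B)
G7 = G6 XOR G1 = ((A AND (D XOR A)) NOR (((A AND (D XOR A)) NOR D) XOR B)) XOR (D XOR A)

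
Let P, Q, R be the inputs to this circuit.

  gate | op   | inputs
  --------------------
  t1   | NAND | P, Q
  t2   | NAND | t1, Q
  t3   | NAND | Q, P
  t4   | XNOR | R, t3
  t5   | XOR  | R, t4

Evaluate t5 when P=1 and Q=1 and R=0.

1

t3 = 1 NAND 1 = 0
t4 = 0 XNOR 0 = 1
t5 = 0 XOR 1 = 1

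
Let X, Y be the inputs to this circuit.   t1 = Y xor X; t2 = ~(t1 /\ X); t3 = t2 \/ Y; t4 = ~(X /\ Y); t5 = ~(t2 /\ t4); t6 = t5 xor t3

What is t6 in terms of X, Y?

(~((~((Y xor X) /\ X)) /\ (~(X /\ Y)))) xor ((~((Y xor X) /\ X)) \/ Y)

t1 = Y xor X
t2 = ~(t1 /\ X) = ~((Y xor X) /\ X)
t3 = t2 \/ Y = (~((Y xor X) /\ X)) \/ Y
t4 = ~(X /\ Y)
t5 = ~(t2 /\ t4) = ~((~((Y xor X) /\ X)) /\ (~(X /\ Y)))
t6 = t5 xor t3 = (~((~((Y xor X) /\ X)) /\ (~(X /\ Y)))) xor ((~((Y xor X) /\ X)) \/ Y)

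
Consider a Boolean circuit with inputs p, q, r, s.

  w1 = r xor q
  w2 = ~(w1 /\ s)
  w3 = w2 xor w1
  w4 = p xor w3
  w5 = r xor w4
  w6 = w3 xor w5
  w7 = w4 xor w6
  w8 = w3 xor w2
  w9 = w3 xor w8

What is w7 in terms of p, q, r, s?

w1 = r xor q
w2 = ~(w1 /\ s) = ~((r xor q) /\ s)
w3 = w2 xor w1 = (~((r xor q) /\ s)) xor (r xor q)
w4 = p xor w3 = p xor ((~((r xor q) /\ s)) xor (r xor q))
w5 = r xor w4 = r xor (p xor ((~((r xor q) /\ s)) xor (r xor q)))
w6 = w3 xor w5 = ((~((r xor q) /\ s)) xor (r xor q)) xor (r xor (p xor ((~((r xor q) /\ s)) xor (r xor q))))
w7 = w4 xor w6 = (p xor ((~((r xor q) /\ s)) xor (r xor q))) xor (((~((r xor q) /\ s)) xor (r xor q)) xor (r xor (p xor ((~((r xor q) /\ s)) xor (r xor q)))))

(p xor ((~((r xor q) /\ s)) xor (r xor q))) xor (((~((r xor q) /\ s)) xor (r xor q)) xor (r xor (p xor ((~((r xor q) /\ s)) xor (r xor q)))))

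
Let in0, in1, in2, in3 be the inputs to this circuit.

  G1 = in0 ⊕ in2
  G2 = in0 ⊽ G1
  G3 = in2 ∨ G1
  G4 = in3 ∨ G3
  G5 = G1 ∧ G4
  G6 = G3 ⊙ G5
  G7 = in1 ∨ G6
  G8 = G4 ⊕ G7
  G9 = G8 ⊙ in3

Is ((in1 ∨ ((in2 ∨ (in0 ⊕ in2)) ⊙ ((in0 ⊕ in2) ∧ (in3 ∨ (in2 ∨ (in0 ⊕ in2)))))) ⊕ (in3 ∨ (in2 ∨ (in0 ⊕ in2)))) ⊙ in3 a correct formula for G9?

Yes

G1 = in0 ⊕ in2
G3 = in2 ∨ G1 = in2 ∨ (in0 ⊕ in2)
G4 = in3 ∨ G3 = in3 ∨ (in2 ∨ (in0 ⊕ in2))
G5 = G1 ∧ G4 = (in0 ⊕ in2) ∧ (in3 ∨ (in2 ∨ (in0 ⊕ in2)))
G6 = G3 ⊙ G5 = (in2 ∨ (in0 ⊕ in2)) ⊙ ((in0 ⊕ in2) ∧ (in3 ∨ (in2 ∨ (in0 ⊕ in2))))
G7 = in1 ∨ G6 = in1 ∨ ((in2 ∨ (in0 ⊕ in2)) ⊙ ((in0 ⊕ in2) ∧ (in3 ∨ (in2 ∨ (in0 ⊕ in2)))))
G8 = G4 ⊕ G7 = (in3 ∨ (in2 ∨ (in0 ⊕ in2))) ⊕ (in1 ∨ ((in2 ∨ (in0 ⊕ in2)) ⊙ ((in0 ⊕ in2) ∧ (in3 ∨ (in2 ∨ (in0 ⊕ in2))))))
G9 = G8 ⊙ in3 = ((in3 ∨ (in2 ∨ (in0 ⊕ in2))) ⊕ (in1 ∨ ((in2 ∨ (in0 ⊕ in2)) ⊙ ((in0 ⊕ in2) ∧ (in3 ∨ (in2 ∨ (in0 ⊕ in2))))))) ⊙ in3
At in0=0, in1=0, in2=0, in3=0: circuit gives 0, formula gives 0.
At in0=0, in1=0, in2=1, in3=0: circuit gives 1, formula gives 1.
Agrees on all 16 inputs.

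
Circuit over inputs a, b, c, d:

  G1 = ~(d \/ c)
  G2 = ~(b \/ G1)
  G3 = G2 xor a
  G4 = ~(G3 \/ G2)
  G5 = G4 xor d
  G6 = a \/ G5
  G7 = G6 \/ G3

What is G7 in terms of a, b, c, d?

(a \/ ((~(((~(b \/ (~(d \/ c)))) xor a) \/ (~(b \/ (~(d \/ c)))))) xor d)) \/ ((~(b \/ (~(d \/ c)))) xor a)

G1 = ~(d \/ c)
G2 = ~(b \/ G1) = ~(b \/ (~(d \/ c)))
G3 = G2 xor a = (~(b \/ (~(d \/ c)))) xor a
G4 = ~(G3 \/ G2) = ~(((~(b \/ (~(d \/ c)))) xor a) \/ (~(b \/ (~(d \/ c)))))
G5 = G4 xor d = (~(((~(b \/ (~(d \/ c)))) xor a) \/ (~(b \/ (~(d \/ c)))))) xor d
G6 = a \/ G5 = a \/ ((~(((~(b \/ (~(d \/ c)))) xor a) \/ (~(b \/ (~(d \/ c)))))) xor d)
G7 = G6 \/ G3 = (a \/ ((~(((~(b \/ (~(d \/ c)))) xor a) \/ (~(b \/ (~(d \/ c)))))) xor d)) \/ ((~(b \/ (~(d \/ c)))) xor a)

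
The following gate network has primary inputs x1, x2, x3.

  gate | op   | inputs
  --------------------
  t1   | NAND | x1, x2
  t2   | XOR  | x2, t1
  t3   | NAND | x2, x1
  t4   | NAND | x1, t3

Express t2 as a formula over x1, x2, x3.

x2 XOR (x1 NAND x2)

t1 = x1 NAND x2
t2 = x2 XOR t1 = x2 XOR (x1 NAND x2)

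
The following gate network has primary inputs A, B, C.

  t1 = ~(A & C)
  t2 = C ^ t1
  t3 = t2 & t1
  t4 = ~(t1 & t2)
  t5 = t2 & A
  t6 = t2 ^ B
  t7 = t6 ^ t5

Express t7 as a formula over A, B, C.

((C ^ (~(A & C))) ^ B) ^ ((C ^ (~(A & C))) & A)

t1 = ~(A & C)
t2 = C ^ t1 = C ^ (~(A & C))
t5 = t2 & A = (C ^ (~(A & C))) & A
t6 = t2 ^ B = (C ^ (~(A & C))) ^ B
t7 = t6 ^ t5 = ((C ^ (~(A & C))) ^ B) ^ ((C ^ (~(A & C))) & A)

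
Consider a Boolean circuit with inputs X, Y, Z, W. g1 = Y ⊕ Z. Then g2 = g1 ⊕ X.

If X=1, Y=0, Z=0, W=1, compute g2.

1

g1 = 0 ⊕ 0 = 0
g2 = 0 ⊕ 1 = 1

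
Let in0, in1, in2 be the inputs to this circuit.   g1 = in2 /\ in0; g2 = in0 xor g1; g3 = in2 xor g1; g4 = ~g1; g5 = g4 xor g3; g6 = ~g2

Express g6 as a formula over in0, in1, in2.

g1 = in2 /\ in0
g2 = in0 xor g1 = in0 xor (in2 /\ in0)
g6 = ~g2 = ~(in0 xor (in2 /\ in0))

~(in0 xor (in2 /\ in0))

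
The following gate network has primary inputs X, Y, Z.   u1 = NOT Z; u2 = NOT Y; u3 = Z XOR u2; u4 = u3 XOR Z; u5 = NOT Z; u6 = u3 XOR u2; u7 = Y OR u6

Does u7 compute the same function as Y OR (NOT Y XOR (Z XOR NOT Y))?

u2 = NOT Y
u3 = Z XOR u2 = Z XOR NOT Y
u6 = u3 XOR u2 = (Z XOR NOT Y) XOR NOT Y
u7 = Y OR u6 = Y OR ((Z XOR NOT Y) XOR NOT Y)
At X=0, Y=0, Z=0: circuit gives 0, formula gives 0.
At X=0, Y=0, Z=1: circuit gives 1, formula gives 1.
Agrees on all 8 inputs.

Yes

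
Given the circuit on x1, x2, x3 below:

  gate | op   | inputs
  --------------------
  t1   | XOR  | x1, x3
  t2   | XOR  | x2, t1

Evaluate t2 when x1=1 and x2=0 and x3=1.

t1 = 1 XOR 1 = 0
t2 = 0 XOR 0 = 0

0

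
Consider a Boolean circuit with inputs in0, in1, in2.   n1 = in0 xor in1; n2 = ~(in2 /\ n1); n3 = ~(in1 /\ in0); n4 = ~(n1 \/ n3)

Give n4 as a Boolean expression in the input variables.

~((in0 xor in1) \/ (~(in1 /\ in0)))

n1 = in0 xor in1
n3 = ~(in1 /\ in0)
n4 = ~(n1 \/ n3) = ~((in0 xor in1) \/ (~(in1 /\ in0)))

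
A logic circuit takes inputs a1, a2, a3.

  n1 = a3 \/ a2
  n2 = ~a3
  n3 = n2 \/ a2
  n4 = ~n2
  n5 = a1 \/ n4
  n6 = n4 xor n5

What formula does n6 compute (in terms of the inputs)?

~~a3 xor (a1 \/ ~~a3)

n2 = ~a3
n4 = ~n2 = ~~a3
n5 = a1 \/ n4 = a1 \/ ~~a3
n6 = n4 xor n5 = ~~a3 xor (a1 \/ ~~a3)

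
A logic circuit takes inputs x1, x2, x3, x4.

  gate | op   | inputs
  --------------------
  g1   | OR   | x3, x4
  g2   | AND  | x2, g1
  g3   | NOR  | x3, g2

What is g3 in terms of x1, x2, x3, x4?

x3 NOR (x2 AND (x3 OR x4))

g1 = x3 OR x4
g2 = x2 AND g1 = x2 AND (x3 OR x4)
g3 = x3 NOR g2 = x3 NOR (x2 AND (x3 OR x4))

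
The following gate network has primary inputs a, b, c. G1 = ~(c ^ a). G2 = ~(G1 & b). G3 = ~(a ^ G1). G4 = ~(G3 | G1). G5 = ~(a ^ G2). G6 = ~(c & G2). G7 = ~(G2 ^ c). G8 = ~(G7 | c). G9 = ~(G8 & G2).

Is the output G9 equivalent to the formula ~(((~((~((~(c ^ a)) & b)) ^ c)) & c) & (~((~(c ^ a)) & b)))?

G1 = ~(c ^ a)
G2 = ~(G1 & b) = ~((~(c ^ a)) & b)
G7 = ~(G2 ^ c) = ~((~((~(c ^ a)) & b)) ^ c)
G8 = ~(G7 | c) = ~((~((~((~(c ^ a)) & b)) ^ c)) | c)
G9 = ~(G8 & G2) = ~((~((~((~((~(c ^ a)) & b)) ^ c)) | c)) & (~((~(c ^ a)) & b)))
At a=0, b=0, c=0: circuit gives 0, formula gives 1.

No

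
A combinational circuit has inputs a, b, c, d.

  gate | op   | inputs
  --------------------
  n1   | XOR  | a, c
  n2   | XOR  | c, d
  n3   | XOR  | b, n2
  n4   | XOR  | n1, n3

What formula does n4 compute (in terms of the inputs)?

(a XOR c) XOR (b XOR (c XOR d))

n1 = a XOR c
n2 = c XOR d
n3 = b XOR n2 = b XOR (c XOR d)
n4 = n1 XOR n3 = (a XOR c) XOR (b XOR (c XOR d))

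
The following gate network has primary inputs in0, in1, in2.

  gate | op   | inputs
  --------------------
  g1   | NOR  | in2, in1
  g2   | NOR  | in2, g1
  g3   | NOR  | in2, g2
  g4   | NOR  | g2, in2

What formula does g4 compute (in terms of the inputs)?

(in2 NOR (in2 NOR in1)) NOR in2

g1 = in2 NOR in1
g2 = in2 NOR g1 = in2 NOR (in2 NOR in1)
g4 = g2 NOR in2 = (in2 NOR (in2 NOR in1)) NOR in2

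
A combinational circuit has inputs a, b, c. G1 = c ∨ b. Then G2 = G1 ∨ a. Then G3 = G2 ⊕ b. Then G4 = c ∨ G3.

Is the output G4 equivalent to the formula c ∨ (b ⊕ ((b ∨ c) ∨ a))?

Yes

G1 = c ∨ b
G2 = G1 ∨ a = (c ∨ b) ∨ a
G3 = G2 ⊕ b = ((c ∨ b) ∨ a) ⊕ b
G4 = c ∨ G3 = c ∨ (((c ∨ b) ∨ a) ⊕ b)
At a=0, b=0, c=0: circuit gives 0, formula gives 0.
At a=0, b=0, c=1: circuit gives 1, formula gives 1.
Agrees on all 8 inputs.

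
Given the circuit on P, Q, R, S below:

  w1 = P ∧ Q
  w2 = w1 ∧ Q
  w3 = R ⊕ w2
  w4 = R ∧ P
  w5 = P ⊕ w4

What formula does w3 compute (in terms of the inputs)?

R ⊕ ((P ∧ Q) ∧ Q)

w1 = P ∧ Q
w2 = w1 ∧ Q = (P ∧ Q) ∧ Q
w3 = R ⊕ w2 = R ⊕ ((P ∧ Q) ∧ Q)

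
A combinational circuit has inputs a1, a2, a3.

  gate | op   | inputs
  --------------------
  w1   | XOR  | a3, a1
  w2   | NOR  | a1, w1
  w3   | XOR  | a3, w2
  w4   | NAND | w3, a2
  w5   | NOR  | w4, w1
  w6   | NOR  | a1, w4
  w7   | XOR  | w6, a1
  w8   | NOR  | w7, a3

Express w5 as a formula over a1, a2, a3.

w1 = a3 XOR a1
w2 = a1 NOR w1 = a1 NOR (a3 XOR a1)
w3 = a3 XOR w2 = a3 XOR (a1 NOR (a3 XOR a1))
w4 = w3 NAND a2 = (a3 XOR (a1 NOR (a3 XOR a1))) NAND a2
w5 = w4 NOR w1 = ((a3 XOR (a1 NOR (a3 XOR a1))) NAND a2) NOR (a3 XOR a1)

((a3 XOR (a1 NOR (a3 XOR a1))) NAND a2) NOR (a3 XOR a1)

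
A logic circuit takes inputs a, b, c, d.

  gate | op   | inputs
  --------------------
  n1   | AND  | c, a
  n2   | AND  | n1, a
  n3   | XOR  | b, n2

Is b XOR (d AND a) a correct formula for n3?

n1 = c AND a
n2 = n1 AND a = (c AND a) AND a
n3 = b XOR n2 = b XOR ((c AND a) AND a)
At a=1, b=0, c=0, d=1: circuit gives 0, formula gives 1.

No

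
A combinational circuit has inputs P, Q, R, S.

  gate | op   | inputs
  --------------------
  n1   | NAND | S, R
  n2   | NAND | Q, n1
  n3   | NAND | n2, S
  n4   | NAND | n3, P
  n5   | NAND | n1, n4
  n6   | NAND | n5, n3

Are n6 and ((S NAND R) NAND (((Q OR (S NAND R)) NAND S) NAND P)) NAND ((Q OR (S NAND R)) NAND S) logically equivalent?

n1 = S NAND R
n2 = Q NAND n1 = Q NAND (S NAND R)
n3 = n2 NAND S = (Q NAND (S NAND R)) NAND S
n4 = n3 NAND P = ((Q NAND (S NAND R)) NAND S) NAND P
n5 = n1 NAND n4 = (S NAND R) NAND (((Q NAND (S NAND R)) NAND S) NAND P)
n6 = n5 NAND n3 = ((S NAND R) NAND (((Q NAND (S NAND R)) NAND S) NAND P)) NAND ((Q NAND (S NAND R)) NAND S)
At P=0, Q=0, R=1, S=1: circuit gives 1, formula gives 0.

No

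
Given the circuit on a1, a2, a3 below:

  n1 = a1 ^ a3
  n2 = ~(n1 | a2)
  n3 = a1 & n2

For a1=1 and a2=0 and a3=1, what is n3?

1

n1 = 1 ^ 1 = 0
n2 = ~(0 | 0) = 1
n3 = 1 & 1 = 1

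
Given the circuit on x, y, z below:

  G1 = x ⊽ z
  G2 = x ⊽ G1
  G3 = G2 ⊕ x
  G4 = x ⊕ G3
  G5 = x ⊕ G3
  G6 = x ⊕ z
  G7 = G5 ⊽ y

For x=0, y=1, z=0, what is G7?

G1 = 0 ⊽ 0 = 1
G2 = 0 ⊽ 1 = 0
G3 = 0 ⊕ 0 = 0
G5 = 0 ⊕ 0 = 0
G7 = 0 ⊽ 1 = 0

0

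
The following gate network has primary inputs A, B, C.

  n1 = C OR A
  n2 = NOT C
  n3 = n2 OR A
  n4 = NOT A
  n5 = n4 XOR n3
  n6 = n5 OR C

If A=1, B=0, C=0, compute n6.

1

n2 = NOT 0 = 1
n3 = 1 OR 1 = 1
n4 = NOT 1 = 0
n5 = 0 XOR 1 = 1
n6 = 1 OR 0 = 1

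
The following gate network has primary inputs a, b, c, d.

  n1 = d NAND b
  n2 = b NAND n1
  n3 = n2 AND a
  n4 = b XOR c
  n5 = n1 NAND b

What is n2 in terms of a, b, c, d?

b NAND (d NAND b)

n1 = d NAND b
n2 = b NAND n1 = b NAND (d NAND b)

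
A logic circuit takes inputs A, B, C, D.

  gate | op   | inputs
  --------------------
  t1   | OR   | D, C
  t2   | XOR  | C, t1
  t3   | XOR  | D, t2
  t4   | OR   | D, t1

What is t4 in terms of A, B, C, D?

D OR (D OR C)

t1 = D OR C
t4 = D OR t1 = D OR (D OR C)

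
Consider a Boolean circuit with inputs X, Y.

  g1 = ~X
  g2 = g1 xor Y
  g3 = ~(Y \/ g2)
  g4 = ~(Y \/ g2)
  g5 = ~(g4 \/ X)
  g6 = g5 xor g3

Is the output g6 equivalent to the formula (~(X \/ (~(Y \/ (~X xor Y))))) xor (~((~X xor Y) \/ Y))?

Yes

g1 = ~X
g2 = g1 xor Y = ~X xor Y
g3 = ~(Y \/ g2) = ~(Y \/ (~X xor Y))
g4 = ~(Y \/ g2) = ~(Y \/ (~X xor Y))
g5 = ~(g4 \/ X) = ~((~(Y \/ (~X xor Y))) \/ X)
g6 = g5 xor g3 = (~((~(Y \/ (~X xor Y))) \/ X)) xor (~(Y \/ (~X xor Y)))
At X=1, Y=1: circuit gives 0, formula gives 0.
At X=0, Y=0: circuit gives 1, formula gives 1.
Agrees on all 4 inputs.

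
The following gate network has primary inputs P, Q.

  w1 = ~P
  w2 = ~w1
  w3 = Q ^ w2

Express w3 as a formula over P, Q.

w1 = ~P
w2 = ~w1 = ~~P
w3 = Q ^ w2 = Q ^ ~~P

Q ^ ~~P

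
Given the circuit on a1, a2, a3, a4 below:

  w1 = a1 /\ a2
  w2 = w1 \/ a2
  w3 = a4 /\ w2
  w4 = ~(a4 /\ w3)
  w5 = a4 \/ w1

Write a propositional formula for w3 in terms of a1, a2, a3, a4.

a4 /\ ((a1 /\ a2) \/ a2)

w1 = a1 /\ a2
w2 = w1 \/ a2 = (a1 /\ a2) \/ a2
w3 = a4 /\ w2 = a4 /\ ((a1 /\ a2) \/ a2)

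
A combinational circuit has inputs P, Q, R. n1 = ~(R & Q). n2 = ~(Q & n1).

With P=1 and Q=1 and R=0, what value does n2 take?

n1 = ~(0 & 1) = 1
n2 = ~(1 & 1) = 0

0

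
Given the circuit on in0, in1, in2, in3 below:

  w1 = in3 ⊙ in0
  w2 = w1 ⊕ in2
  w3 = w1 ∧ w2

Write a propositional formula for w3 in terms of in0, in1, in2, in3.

w1 = in3 ⊙ in0
w2 = w1 ⊕ in2 = (in3 ⊙ in0) ⊕ in2
w3 = w1 ∧ w2 = (in3 ⊙ in0) ∧ ((in3 ⊙ in0) ⊕ in2)

(in3 ⊙ in0) ∧ ((in3 ⊙ in0) ⊕ in2)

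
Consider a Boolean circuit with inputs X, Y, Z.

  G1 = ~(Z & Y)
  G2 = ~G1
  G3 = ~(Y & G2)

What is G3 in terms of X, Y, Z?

G1 = ~(Z & Y)
G2 = ~G1 = ~(~(Z & Y))
G3 = ~(Y & G2) = ~(Y & ~(~(Z & Y)))

~(Y & ~(~(Z & Y)))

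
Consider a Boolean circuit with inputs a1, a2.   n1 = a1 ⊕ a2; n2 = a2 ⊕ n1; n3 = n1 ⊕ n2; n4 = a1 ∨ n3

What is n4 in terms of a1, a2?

a1 ∨ ((a1 ⊕ a2) ⊕ (a2 ⊕ (a1 ⊕ a2)))

n1 = a1 ⊕ a2
n2 = a2 ⊕ n1 = a2 ⊕ (a1 ⊕ a2)
n3 = n1 ⊕ n2 = (a1 ⊕ a2) ⊕ (a2 ⊕ (a1 ⊕ a2))
n4 = a1 ∨ n3 = a1 ∨ ((a1 ⊕ a2) ⊕ (a2 ⊕ (a1 ⊕ a2)))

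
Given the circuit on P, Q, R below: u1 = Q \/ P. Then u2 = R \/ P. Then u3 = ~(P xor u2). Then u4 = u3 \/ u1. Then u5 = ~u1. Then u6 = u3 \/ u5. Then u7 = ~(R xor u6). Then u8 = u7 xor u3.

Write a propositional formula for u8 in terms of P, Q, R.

u1 = Q \/ P
u2 = R \/ P
u3 = ~(P xor u2) = ~(P xor (R \/ P))
u5 = ~u1 = ~(Q \/ P)
u6 = u3 \/ u5 = (~(P xor (R \/ P))) \/ ~(Q \/ P)
u7 = ~(R xor u6) = ~(R xor ((~(P xor (R \/ P))) \/ ~(Q \/ P)))
u8 = u7 xor u3 = (~(R xor ((~(P xor (R \/ P))) \/ ~(Q \/ P)))) xor (~(P xor (R \/ P)))

(~(R xor ((~(P xor (R \/ P))) \/ ~(Q \/ P)))) xor (~(P xor (R \/ P)))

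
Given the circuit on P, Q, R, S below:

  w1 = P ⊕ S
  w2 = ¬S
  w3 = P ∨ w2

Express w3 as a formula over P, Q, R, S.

w2 = ¬S
w3 = P ∨ w2 = P ∨ ¬S

P ∨ ¬S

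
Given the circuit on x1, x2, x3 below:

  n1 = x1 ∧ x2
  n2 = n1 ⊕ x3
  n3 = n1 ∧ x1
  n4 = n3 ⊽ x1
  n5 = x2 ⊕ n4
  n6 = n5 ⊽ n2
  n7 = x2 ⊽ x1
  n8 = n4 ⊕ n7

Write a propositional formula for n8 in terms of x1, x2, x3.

n1 = x1 ∧ x2
n3 = n1 ∧ x1 = (x1 ∧ x2) ∧ x1
n4 = n3 ⊽ x1 = ((x1 ∧ x2) ∧ x1) ⊽ x1
n7 = x2 ⊽ x1
n8 = n4 ⊕ n7 = (((x1 ∧ x2) ∧ x1) ⊽ x1) ⊕ (x2 ⊽ x1)

(((x1 ∧ x2) ∧ x1) ⊽ x1) ⊕ (x2 ⊽ x1)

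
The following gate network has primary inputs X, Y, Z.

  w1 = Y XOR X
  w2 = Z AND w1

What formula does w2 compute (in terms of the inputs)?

w1 = Y XOR X
w2 = Z AND w1 = Z AND (Y XOR X)

Z AND (Y XOR X)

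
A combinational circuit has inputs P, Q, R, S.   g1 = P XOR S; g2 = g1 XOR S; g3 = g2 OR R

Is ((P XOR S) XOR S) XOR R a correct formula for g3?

g1 = P XOR S
g2 = g1 XOR S = (P XOR S) XOR S
g3 = g2 OR R = ((P XOR S) XOR S) OR R
At P=1, Q=0, R=1, S=0: circuit gives 1, formula gives 0.

No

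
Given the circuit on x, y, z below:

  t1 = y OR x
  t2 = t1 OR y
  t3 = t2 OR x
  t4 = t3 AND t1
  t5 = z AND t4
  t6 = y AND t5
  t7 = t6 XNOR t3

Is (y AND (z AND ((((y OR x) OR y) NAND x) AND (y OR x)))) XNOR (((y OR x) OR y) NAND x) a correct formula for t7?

No

t1 = y OR x
t2 = t1 OR y = (y OR x) OR y
t3 = t2 OR x = ((y OR x) OR y) OR x
t4 = t3 AND t1 = (((y OR x) OR y) OR x) AND (y OR x)
t5 = z AND t4 = z AND ((((y OR x) OR y) OR x) AND (y OR x))
t6 = y AND t5 = y AND (z AND ((((y OR x) OR y) OR x) AND (y OR x)))
t7 = t6 XNOR t3 = (y AND (z AND ((((y OR x) OR y) OR x) AND (y OR x)))) XNOR (((y OR x) OR y) OR x)
At x=0, y=0, z=0: circuit gives 1, formula gives 0.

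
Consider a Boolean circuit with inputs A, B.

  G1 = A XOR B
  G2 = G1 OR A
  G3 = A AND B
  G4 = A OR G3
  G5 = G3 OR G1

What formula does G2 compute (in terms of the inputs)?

G1 = A XOR B
G2 = G1 OR A = (A XOR B) OR A

(A XOR B) OR A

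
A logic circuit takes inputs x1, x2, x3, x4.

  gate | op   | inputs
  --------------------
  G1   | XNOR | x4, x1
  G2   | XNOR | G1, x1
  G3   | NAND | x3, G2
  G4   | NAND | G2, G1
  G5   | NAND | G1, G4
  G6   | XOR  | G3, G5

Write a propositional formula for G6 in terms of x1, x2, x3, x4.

(x3 NAND ((x4 XNOR x1) XNOR x1)) XOR ((x4 XNOR x1) NAND (((x4 XNOR x1) XNOR x1) NAND (x4 XNOR x1)))

G1 = x4 XNOR x1
G2 = G1 XNOR x1 = (x4 XNOR x1) XNOR x1
G3 = x3 NAND G2 = x3 NAND ((x4 XNOR x1) XNOR x1)
G4 = G2 NAND G1 = ((x4 XNOR x1) XNOR x1) NAND (x4 XNOR x1)
G5 = G1 NAND G4 = (x4 XNOR x1) NAND (((x4 XNOR x1) XNOR x1) NAND (x4 XNOR x1))
G6 = G3 XOR G5 = (x3 NAND ((x4 XNOR x1) XNOR x1)) XOR ((x4 XNOR x1) NAND (((x4 XNOR x1) XNOR x1) NAND (x4 XNOR x1)))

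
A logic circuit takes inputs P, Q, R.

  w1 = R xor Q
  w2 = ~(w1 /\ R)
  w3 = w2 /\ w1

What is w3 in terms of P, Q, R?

w1 = R xor Q
w2 = ~(w1 /\ R) = ~((R xor Q) /\ R)
w3 = w2 /\ w1 = (~((R xor Q) /\ R)) /\ (R xor Q)

(~((R xor Q) /\ R)) /\ (R xor Q)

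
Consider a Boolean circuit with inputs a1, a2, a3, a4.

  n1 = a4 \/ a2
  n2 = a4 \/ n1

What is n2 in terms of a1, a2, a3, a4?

a4 \/ (a4 \/ a2)

n1 = a4 \/ a2
n2 = a4 \/ n1 = a4 \/ (a4 \/ a2)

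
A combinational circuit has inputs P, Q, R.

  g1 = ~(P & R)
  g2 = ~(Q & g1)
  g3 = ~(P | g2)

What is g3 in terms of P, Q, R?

~(P | (~(Q & (~(P & R)))))

g1 = ~(P & R)
g2 = ~(Q & g1) = ~(Q & (~(P & R)))
g3 = ~(P | g2) = ~(P | (~(Q & (~(P & R)))))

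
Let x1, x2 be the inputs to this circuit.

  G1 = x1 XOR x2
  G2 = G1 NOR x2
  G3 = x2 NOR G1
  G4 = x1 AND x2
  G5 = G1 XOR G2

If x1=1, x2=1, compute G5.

G1 = 1 XOR 1 = 0
G2 = 0 NOR 1 = 0
G5 = 0 XOR 0 = 0

0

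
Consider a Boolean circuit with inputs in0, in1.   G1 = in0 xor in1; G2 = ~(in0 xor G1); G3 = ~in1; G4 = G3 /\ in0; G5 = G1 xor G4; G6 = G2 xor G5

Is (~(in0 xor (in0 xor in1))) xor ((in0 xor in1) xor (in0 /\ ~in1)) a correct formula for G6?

G1 = in0 xor in1
G2 = ~(in0 xor G1) = ~(in0 xor (in0 xor in1))
G3 = ~in1
G4 = G3 /\ in0 = ~in1 /\ in0
G5 = G1 xor G4 = (in0 xor in1) xor (~in1 /\ in0)
G6 = G2 xor G5 = (~(in0 xor (in0 xor in1))) xor ((in0 xor in1) xor (~in1 /\ in0))
At in0=1, in1=1: circuit gives 0, formula gives 0.
At in0=0, in1=0: circuit gives 1, formula gives 1.
Agrees on all 4 inputs.

Yes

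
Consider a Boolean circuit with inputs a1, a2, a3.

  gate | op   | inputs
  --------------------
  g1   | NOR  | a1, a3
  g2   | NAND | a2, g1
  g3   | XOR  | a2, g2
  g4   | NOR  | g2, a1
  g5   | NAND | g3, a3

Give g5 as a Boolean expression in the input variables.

g1 = a1 NOR a3
g2 = a2 NAND g1 = a2 NAND (a1 NOR a3)
g3 = a2 XOR g2 = a2 XOR (a2 NAND (a1 NOR a3))
g5 = g3 NAND a3 = (a2 XOR (a2 NAND (a1 NOR a3))) NAND a3

(a2 XOR (a2 NAND (a1 NOR a3))) NAND a3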